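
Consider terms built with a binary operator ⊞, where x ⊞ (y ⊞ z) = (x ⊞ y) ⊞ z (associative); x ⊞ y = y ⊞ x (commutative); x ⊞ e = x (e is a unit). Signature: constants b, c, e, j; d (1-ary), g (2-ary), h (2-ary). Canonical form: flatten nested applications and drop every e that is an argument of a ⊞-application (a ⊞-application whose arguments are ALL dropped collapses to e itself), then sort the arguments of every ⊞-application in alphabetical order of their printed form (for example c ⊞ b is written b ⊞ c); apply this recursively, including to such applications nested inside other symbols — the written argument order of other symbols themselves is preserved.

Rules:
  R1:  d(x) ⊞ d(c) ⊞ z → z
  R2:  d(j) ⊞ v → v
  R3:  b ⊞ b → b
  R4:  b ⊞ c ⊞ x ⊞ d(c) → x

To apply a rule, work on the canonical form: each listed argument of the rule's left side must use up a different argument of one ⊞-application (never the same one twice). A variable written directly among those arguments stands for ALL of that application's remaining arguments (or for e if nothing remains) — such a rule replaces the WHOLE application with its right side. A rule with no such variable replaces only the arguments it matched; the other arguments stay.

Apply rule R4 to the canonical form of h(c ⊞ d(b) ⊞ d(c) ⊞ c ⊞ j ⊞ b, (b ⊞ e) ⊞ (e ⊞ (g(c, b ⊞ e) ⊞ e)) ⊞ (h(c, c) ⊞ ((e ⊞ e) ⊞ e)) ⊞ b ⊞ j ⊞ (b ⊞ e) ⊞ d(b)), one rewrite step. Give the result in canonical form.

Answer: h(c ⊞ d(b) ⊞ j, b ⊞ b ⊞ b ⊞ d(b) ⊞ g(c, b) ⊞ h(c, c) ⊞ j)

Derivation:
Canonical form:  h(b ⊞ c ⊞ c ⊞ d(b) ⊞ d(c) ⊞ j, b ⊞ b ⊞ b ⊞ d(b) ⊞ g(c, b) ⊞ h(c, c) ⊞ j)
Match R4:  consume b, c, d(c);  x := c ⊞ d(b) ⊞ j
The variable takes the whole remainder — replace the entire application.
Giving:  h(c ⊞ d(b) ⊞ j, b ⊞ b ⊞ b ⊞ d(b) ⊞ g(c, b) ⊞ h(c, c) ⊞ j)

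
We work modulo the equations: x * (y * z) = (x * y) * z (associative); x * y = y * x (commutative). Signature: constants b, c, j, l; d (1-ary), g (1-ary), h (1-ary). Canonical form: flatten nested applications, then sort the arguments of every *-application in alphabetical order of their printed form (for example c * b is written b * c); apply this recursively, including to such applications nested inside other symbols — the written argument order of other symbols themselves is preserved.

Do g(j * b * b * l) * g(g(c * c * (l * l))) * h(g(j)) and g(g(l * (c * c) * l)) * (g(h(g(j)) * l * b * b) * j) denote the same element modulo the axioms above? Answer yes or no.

Answer: no — g(b * b * j * l) * g(g(c * c * l * l)) * h(g(j)) vs g(b * b * h(g(j)) * l) * g(g(c * c * l * l)) * j

Derivation:
Left:  g(j * b * b * l) * g(g(c * c * (l * l))) * h(g(j))
  Simplify inside:  g(j * b * b * l)  →  g(b * b * j * l)
  Canonicalize subterm:  g(g(c * c * (l * l)))  →  g(g(c * c * l * l))
  Sort:  g(b * b * j * l) * g(g(c * c * l * l)) * h(g(j))
Right:  g(g(l * (c * c) * l)) * (g(h(g(j)) * l * b * b) * j)
  Merge nested applications:  g(g(l * (c * c) * l)) * g(h(g(j)) * l * b * b) * j
  Simplify inside:  g(g(l * (c * c) * l))  →  g(g(c * c * l * l))
  Simplify inside:  g(h(g(j)) * l * b * b)  →  g(b * b * h(g(j)) * l)
  Sort:  g(b * b * h(g(j)) * l) * g(g(c * c * l * l)) * j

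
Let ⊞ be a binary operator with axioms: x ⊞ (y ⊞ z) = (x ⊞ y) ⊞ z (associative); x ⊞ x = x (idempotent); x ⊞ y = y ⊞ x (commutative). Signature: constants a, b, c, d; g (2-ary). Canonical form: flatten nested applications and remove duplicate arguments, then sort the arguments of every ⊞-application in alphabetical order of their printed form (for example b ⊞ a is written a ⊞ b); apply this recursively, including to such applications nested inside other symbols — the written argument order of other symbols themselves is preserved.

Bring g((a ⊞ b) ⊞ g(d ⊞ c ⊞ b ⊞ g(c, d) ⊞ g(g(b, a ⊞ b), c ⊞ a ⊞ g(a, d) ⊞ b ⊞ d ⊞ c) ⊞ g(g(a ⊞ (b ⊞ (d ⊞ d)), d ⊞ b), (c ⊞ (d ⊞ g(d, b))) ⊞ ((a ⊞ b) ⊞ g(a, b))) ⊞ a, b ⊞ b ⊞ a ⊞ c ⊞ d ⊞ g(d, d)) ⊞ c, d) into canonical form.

Work inside:  (a ⊞ b) ⊞ g(d ⊞ c ⊞ b ⊞ g(c, d) ⊞ g(g(b, a ⊞ b), c ⊞ a ⊞ g(a, d) ⊞ b ⊞ d ⊞ c) ⊞ g(g(a ⊞ (b ⊞ (d ⊞ d)), d ⊞ b), (c ⊞ (d ⊞ g(d, b))) ⊞ ((a ⊞ b) ⊞ g(a, b))) ⊞ a, b ⊞ b ⊞ a ⊞ c ⊞ d ⊞ g(d, d)) ⊞ c
Merge nested applications:  a ⊞ b ⊞ g(d ⊞ c ⊞ b ⊞ g(c, d) ⊞ g(g(b, a ⊞ b), c ⊞ a ⊞ g(a, d) ⊞ b ⊞ d ⊞ c) ⊞ g(g(a ⊞ (b ⊞ (d ⊞ d)), d ⊞ b), (c ⊞ (d ⊞ g(d, b))) ⊞ ((a ⊞ b) ⊞ g(a, b))) ⊞ a, b ⊞ b ⊞ a ⊞ c ⊞ d ⊞ g(d, d)) ⊞ c
Canonicalize subterm:  g(d ⊞ c ⊞ b ⊞ g(c, d) ⊞ g(g(b, a ⊞ b), c ⊞ a ⊞ g(a, d) ⊞ b ⊞ d ⊞ c) ⊞ g(g(a ⊞ (b ⊞ (d ⊞ d)), d ⊞ b), (c ⊞ (d ⊞ g(d, b))) ⊞ ((a ⊞ b) ⊞ g(a, b))) ⊞ a, b ⊞ b ⊞ a ⊞ c ⊞ d ⊞ g(d, d))  →  g(a ⊞ b ⊞ c ⊞ d ⊞ g(c, d) ⊞ g(g(a ⊞ b ⊞ d, b ⊞ d), a ⊞ b ⊞ c ⊞ d ⊞ g(a, b) ⊞ g(d, b)) ⊞ g(g(b, a ⊞ b), a ⊞ b ⊞ c ⊞ d ⊞ g(a, d)), a ⊞ b ⊞ c ⊞ d ⊞ g(d, d))
Sort arguments:  a ⊞ b ⊞ c ⊞ g(a ⊞ b ⊞ c ⊞ d ⊞ g(c, d) ⊞ g(g(a ⊞ b ⊞ d, b ⊞ d), a ⊞ b ⊞ c ⊞ d ⊞ g(a, b) ⊞ g(d, b)) ⊞ g(g(b, a ⊞ b), a ⊞ b ⊞ c ⊞ d ⊞ g(a, d)), a ⊞ b ⊞ c ⊞ d ⊞ g(d, d))
Put back:  g(a ⊞ b ⊞ c ⊞ g(a ⊞ b ⊞ c ⊞ d ⊞ g(c, d) ⊞ g(g(a ⊞ b ⊞ d, b ⊞ d), a ⊞ b ⊞ c ⊞ d ⊞ g(a, b) ⊞ g(d, b)) ⊞ g(g(b, a ⊞ b), a ⊞ b ⊞ c ⊞ d ⊞ g(a, d)), a ⊞ b ⊞ c ⊞ d ⊞ g(d, d)), d)

Answer: g(a ⊞ b ⊞ c ⊞ g(a ⊞ b ⊞ c ⊞ d ⊞ g(c, d) ⊞ g(g(a ⊞ b ⊞ d, b ⊞ d), a ⊞ b ⊞ c ⊞ d ⊞ g(a, b) ⊞ g(d, b)) ⊞ g(g(b, a ⊞ b), a ⊞ b ⊞ c ⊞ d ⊞ g(a, d)), a ⊞ b ⊞ c ⊞ d ⊞ g(d, d)), d)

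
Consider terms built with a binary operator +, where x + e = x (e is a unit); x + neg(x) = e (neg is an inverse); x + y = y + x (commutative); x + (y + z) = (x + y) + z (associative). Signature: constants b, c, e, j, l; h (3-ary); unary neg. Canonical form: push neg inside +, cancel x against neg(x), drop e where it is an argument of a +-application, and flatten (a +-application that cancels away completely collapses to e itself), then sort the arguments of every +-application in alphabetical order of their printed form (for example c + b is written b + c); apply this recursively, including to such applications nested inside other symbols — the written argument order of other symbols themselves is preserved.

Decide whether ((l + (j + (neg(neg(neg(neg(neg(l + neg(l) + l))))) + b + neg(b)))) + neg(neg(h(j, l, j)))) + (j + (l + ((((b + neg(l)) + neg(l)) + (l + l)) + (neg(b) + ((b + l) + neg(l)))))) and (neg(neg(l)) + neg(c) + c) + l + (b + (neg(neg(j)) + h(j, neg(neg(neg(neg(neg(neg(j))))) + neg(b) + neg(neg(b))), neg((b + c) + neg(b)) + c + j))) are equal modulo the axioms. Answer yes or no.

Left:  ((l + (j + (neg(neg(neg(neg(neg(l + neg(l) + l))))) + b + neg(b)))) + neg(neg(h(j, l, j)))) + (j + (l + ((((b + neg(l)) + neg(l)) + (l + l)) + (neg(b) + ((b + l) + neg(l))))))
  Push neg inside:  distribute neg over + and collapse double neg
  Collect terms:  l + j + j + b + h(j, l, j)
  Sort:  b + h(j, l, j) + j + j + l
Right:  (neg(neg(l)) + neg(c) + c) + l + (b + (neg(neg(j)) + h(j, neg(neg(neg(neg(neg(neg(j))))) + neg(b) + neg(neg(b))), neg((b + c) + neg(b)) + c + j)))
  Push neg inside:  distribute neg over + and collapse double neg
  Cancel inverse pairs:  c cancels
  Combine occurrences:  l + l + b + j + h(j, j, j)
  Order the arguments:  b + h(j, j, j) + j + l + l

Answer: no — b + h(j, l, j) + j + j + l vs b + h(j, j, j) + j + l + l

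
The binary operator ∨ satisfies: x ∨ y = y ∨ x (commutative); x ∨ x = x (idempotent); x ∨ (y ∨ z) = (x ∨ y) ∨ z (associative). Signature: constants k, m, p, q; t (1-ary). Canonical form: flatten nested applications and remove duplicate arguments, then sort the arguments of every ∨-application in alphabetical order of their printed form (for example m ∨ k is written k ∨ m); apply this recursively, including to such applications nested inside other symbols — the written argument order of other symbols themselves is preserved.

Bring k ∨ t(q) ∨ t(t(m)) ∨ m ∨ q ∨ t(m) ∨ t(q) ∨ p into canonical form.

Answer: k ∨ m ∨ p ∨ q ∨ t(m) ∨ t(q) ∨ t(t(m))

Derivation:
Deduplicate:  drop duplicate t(q)
Sort:  k ∨ m ∨ p ∨ q ∨ t(m) ∨ t(q) ∨ t(t(m))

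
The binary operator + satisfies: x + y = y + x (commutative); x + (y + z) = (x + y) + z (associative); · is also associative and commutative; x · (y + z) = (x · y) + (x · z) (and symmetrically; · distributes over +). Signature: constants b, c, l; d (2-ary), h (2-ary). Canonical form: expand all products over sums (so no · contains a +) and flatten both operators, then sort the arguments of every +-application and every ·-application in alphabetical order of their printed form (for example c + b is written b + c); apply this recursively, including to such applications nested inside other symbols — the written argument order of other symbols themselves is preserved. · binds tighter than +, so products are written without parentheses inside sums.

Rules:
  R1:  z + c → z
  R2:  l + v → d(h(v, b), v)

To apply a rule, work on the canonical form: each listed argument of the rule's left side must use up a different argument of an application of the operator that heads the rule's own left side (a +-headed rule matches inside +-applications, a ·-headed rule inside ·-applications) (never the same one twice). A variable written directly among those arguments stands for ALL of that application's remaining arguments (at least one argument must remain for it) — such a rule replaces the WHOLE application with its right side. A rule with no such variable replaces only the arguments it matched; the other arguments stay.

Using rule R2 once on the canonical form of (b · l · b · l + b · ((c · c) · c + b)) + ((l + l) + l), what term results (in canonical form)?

Canonical form:  b · b + b · b · l · l + b · c · c · c + l + l + l
R2 matches:  uses l;  v := b · b + b · b · l · l + b · c · c · c + l + l
Every leftover argument binds to the variable; the entire application is replaced.
Giving:  d(h(b · b + b · b · l · l + b · c · c · c + l + l, b), b · b + b · b · l · l + b · c · c · c + l + l)

Answer: d(h(b · b + b · b · l · l + b · c · c · c + l + l, b), b · b + b · b · l · l + b · c · c · c + l + l)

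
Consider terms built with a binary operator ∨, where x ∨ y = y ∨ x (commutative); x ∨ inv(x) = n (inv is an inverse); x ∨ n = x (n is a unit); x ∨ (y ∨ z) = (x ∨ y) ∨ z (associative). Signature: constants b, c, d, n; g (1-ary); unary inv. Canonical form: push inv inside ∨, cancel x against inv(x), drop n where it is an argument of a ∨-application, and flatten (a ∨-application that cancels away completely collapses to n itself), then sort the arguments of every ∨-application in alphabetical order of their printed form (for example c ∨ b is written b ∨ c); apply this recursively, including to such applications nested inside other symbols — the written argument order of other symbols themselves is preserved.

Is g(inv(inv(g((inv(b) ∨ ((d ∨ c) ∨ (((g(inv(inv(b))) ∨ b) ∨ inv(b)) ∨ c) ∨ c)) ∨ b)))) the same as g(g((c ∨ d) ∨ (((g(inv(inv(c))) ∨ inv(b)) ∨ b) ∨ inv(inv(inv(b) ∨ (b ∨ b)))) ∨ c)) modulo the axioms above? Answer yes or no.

Answer: no — g(g(c ∨ c ∨ c ∨ d ∨ g(b))) vs g(g(b ∨ c ∨ c ∨ d ∨ g(c)))

Derivation:
Left:  g(inv(inv(g((inv(b) ∨ ((d ∨ c) ∨ (((g(inv(inv(b))) ∨ b) ∨ inv(b)) ∨ c) ∨ c)) ∨ b))))
  Focus inside:  (inv(b) ∨ ((d ∨ c) ∨ (((g(inv(inv(b))) ∨ b) ∨ inv(b)) ∨ c) ∨ c)) ∨ b
  Push inv inside:  distribute inv over ∨ and collapse double inv
  Cancel:  b cancels
  Collect terms:  d ∨ c ∨ c ∨ c ∨ g(b)
  Sort:  c ∨ c ∨ c ∨ d ∨ g(b)
  Reassemble:  g(g(c ∨ c ∨ c ∨ d ∨ g(b)))
Right:  g(g((c ∨ d) ∨ (((g(inv(inv(c))) ∨ inv(b)) ∨ b) ∨ inv(inv(inv(b) ∨ (b ∨ b)))) ∨ c))
  Descend into:  (c ∨ d) ∨ (((g(inv(inv(c))) ∨ inv(b)) ∨ b) ∨ inv(inv(inv(b) ∨ (b ∨ b)))) ∨ c
  Push inv inside:  distribute inv over ∨ and collapse double inv
  Collect:  c ∨ c ∨ d ∨ g(c) ∨ b
  Sort:  b ∨ c ∨ c ∨ d ∨ g(c)
  Put back:  g(g(b ∨ c ∨ c ∨ d ∨ g(c)))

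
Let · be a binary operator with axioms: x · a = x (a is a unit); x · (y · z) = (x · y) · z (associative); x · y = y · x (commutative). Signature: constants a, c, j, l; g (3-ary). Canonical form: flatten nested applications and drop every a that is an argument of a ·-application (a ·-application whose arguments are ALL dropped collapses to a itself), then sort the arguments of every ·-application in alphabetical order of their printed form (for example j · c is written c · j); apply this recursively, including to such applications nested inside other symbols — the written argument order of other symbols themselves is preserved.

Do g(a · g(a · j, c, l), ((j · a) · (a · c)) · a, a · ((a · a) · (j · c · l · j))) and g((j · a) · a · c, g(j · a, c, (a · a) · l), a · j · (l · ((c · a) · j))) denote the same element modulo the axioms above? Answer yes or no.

Left:  g(a · g(a · j, c, l), ((j · a) · (a · c)) · a, a · ((a · a) · (j · c · l · j)))
  Descend into:  a · ((a · a) · (j · c · l · j))
  Merge nested applications:  a · a · a · j · c · l · j
  Drop the unit:  drop a (×3)
  Order the arguments:  c · j · j · l
  Put back:  g(g(j, c, l), c · j, c · j · j · l)
Right:  g((j · a) · a · c, g(j · a, c, (a · a) · l), a · j · (l · ((c · a) · j)))
  Descend into:  a · j · (l · ((c · a) · j))
  Flatten:  a · j · l · c · a · j
  Units out:  drop a (×2)
  Sort:  c · j · j · l
  Put back:  g(c · j, g(j, c, l), c · j · j · l)

Answer: no — g(g(j, c, l), c · j, c · j · j · l) vs g(c · j, g(j, c, l), c · j · j · l)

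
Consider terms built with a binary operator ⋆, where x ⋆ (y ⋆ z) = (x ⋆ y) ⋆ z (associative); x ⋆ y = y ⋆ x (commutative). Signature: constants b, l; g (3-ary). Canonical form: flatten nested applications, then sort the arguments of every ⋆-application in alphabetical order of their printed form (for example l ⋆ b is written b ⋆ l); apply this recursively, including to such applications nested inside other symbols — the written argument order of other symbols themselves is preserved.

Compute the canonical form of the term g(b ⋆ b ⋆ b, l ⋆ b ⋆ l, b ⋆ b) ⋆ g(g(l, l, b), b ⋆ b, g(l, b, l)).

Canonicalize subterm:  g(b ⋆ b ⋆ b, l ⋆ b ⋆ l, b ⋆ b)  →  g(b ⋆ b ⋆ b, b ⋆ l ⋆ l, b ⋆ b)
Order the arguments:  g(b ⋆ b ⋆ b, b ⋆ l ⋆ l, b ⋆ b) ⋆ g(g(l, l, b), b ⋆ b, g(l, b, l))

Answer: g(b ⋆ b ⋆ b, b ⋆ l ⋆ l, b ⋆ b) ⋆ g(g(l, l, b), b ⋆ b, g(l, b, l))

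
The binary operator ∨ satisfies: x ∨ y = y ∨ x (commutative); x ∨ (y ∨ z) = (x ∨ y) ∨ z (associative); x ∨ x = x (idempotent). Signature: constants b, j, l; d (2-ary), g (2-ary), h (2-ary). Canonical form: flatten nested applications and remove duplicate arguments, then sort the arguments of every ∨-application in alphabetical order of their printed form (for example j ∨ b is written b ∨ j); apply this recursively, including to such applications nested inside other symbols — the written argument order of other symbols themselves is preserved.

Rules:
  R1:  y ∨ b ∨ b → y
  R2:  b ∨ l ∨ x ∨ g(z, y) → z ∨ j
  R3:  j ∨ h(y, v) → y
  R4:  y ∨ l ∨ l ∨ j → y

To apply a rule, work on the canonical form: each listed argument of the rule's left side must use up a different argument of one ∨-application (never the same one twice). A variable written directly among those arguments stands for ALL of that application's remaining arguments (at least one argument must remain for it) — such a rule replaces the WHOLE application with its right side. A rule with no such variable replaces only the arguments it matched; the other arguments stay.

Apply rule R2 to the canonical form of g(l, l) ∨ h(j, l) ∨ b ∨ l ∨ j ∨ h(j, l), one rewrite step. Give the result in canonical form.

Canonical form:  b ∨ g(l, l) ∨ h(j, l) ∨ j ∨ l
Apply R2:  consuming b, g(l, l), l;  x := h(j, l) ∨ j, y := l, z := l
The extension variable absorbs all remaining arguments, so the whole application is rewritten.
Giving:  j ∨ l

Answer: j ∨ l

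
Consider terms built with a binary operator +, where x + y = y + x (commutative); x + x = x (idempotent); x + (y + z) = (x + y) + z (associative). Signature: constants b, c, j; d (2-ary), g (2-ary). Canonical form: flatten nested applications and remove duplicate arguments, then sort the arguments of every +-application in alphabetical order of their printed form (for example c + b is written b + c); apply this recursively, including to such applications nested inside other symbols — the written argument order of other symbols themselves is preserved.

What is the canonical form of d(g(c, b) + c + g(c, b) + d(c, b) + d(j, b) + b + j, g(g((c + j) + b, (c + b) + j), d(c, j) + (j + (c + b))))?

Focus inside:  g(c, b) + c + g(c, b) + d(c, b) + d(j, b) + b + j
Drop duplicates:  drop duplicate g(c, b)
Sort arguments:  b + c + d(c, b) + d(j, b) + g(c, b) + j
Reassemble:  d(b + c + d(c, b) + d(j, b) + g(c, b) + j, g(g(b + c + j, b + c + j), b + c + d(c, j) + j))

Answer: d(b + c + d(c, b) + d(j, b) + g(c, b) + j, g(g(b + c + j, b + c + j), b + c + d(c, j) + j))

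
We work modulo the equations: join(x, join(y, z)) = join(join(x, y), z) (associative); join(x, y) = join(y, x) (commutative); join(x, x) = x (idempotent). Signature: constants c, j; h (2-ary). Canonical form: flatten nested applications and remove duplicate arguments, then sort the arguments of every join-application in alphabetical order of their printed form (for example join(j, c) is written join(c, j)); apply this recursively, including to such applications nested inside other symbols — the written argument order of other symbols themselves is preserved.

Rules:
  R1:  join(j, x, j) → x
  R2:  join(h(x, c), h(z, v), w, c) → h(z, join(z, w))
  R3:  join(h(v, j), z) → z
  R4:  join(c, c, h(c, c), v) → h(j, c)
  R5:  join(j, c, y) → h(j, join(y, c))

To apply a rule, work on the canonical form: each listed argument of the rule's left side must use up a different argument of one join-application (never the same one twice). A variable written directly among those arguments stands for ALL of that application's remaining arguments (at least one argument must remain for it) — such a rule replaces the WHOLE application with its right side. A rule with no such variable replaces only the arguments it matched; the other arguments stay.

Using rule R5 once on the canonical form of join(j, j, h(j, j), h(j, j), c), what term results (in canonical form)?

Answer: h(j, join(c, h(j, j)))

Derivation:
Canonical form:  join(c, h(j, j), j)
R5 matches:  uses c, j;  y := h(j, j)
The variable takes the whole remainder — replace the entire application.
Giving:  h(j, join(c, h(j, j)))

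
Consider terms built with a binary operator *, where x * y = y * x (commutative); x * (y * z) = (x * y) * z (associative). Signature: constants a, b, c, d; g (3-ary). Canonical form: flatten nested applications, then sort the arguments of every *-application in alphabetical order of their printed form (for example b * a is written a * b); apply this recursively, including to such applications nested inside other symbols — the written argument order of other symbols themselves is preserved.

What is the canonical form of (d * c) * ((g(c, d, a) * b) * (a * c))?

Flatten:  d * c * g(c, d, a) * b * a * c
Order the arguments:  a * b * c * c * d * g(c, d, a)

Answer: a * b * c * c * d * g(c, d, a)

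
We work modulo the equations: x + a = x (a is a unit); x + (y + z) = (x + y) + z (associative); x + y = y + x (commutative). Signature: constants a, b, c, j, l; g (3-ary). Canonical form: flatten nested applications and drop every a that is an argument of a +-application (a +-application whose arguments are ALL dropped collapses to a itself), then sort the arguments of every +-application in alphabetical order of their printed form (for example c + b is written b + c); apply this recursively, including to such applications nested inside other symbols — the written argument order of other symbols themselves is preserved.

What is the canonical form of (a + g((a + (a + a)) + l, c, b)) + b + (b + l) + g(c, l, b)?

Flatten:  a + g((a + (a + a)) + l, c, b) + b + b + l + g(c, l, b)
Canonicalize subterm:  g((a + (a + a)) + l, c, b)  →  g(l, c, b)
Unit:  drop a
Sort:  b + b + g(c, l, b) + g(l, c, b) + l

Answer: b + b + g(c, l, b) + g(l, c, b) + l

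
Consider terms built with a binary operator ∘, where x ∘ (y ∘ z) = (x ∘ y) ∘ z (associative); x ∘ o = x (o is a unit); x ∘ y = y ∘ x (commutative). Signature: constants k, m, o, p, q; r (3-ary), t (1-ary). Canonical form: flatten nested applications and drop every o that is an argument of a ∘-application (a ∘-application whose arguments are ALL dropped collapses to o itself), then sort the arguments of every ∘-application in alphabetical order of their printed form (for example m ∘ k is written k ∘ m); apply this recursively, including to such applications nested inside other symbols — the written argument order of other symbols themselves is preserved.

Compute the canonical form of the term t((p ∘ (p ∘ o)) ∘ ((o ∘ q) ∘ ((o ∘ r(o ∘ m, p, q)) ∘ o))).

Focus inside:  (p ∘ (p ∘ o)) ∘ ((o ∘ q) ∘ ((o ∘ r(o ∘ m, p, q)) ∘ o))
Flatten:  p ∘ p ∘ o ∘ o ∘ q ∘ o ∘ r(o ∘ m, p, q) ∘ o
Canonicalize subterm:  r(o ∘ m, p, q)  →  r(m, p, q)
Drop the unit:  drop o (×4)
Sort arguments:  p ∘ p ∘ q ∘ r(m, p, q)
Rebuild:  t(p ∘ p ∘ q ∘ r(m, p, q))

Answer: t(p ∘ p ∘ q ∘ r(m, p, q))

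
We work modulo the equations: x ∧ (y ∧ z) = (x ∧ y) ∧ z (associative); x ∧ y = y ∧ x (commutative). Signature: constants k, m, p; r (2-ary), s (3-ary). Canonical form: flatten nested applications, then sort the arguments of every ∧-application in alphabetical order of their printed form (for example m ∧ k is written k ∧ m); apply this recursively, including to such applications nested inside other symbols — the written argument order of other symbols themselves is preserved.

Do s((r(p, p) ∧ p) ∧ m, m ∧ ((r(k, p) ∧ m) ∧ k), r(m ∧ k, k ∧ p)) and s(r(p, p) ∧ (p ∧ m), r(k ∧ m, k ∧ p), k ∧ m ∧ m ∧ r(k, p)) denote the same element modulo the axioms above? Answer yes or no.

Answer: no — s(m ∧ p ∧ r(p, p), k ∧ m ∧ m ∧ r(k, p), r(k ∧ m, k ∧ p)) vs s(m ∧ p ∧ r(p, p), r(k ∧ m, k ∧ p), k ∧ m ∧ m ∧ r(k, p))

Derivation:
Left:  s((r(p, p) ∧ p) ∧ m, m ∧ ((r(k, p) ∧ m) ∧ k), r(m ∧ k, k ∧ p))
  Work inside:  m ∧ ((r(k, p) ∧ m) ∧ k)
  Flatten:  m ∧ r(k, p) ∧ m ∧ k
  Sort:  k ∧ m ∧ m ∧ r(k, p)
  Put back:  s(m ∧ p ∧ r(p, p), k ∧ m ∧ m ∧ r(k, p), r(k ∧ m, k ∧ p))
Right:  s(r(p, p) ∧ (p ∧ m), r(k ∧ m, k ∧ p), k ∧ m ∧ m ∧ r(k, p))
  Descend into:  r(p, p) ∧ (p ∧ m)
  Merge nested applications:  r(p, p) ∧ p ∧ m
  Sort:  m ∧ p ∧ r(p, p)
  Reassemble:  s(m ∧ p ∧ r(p, p), r(k ∧ m, k ∧ p), k ∧ m ∧ m ∧ r(k, p))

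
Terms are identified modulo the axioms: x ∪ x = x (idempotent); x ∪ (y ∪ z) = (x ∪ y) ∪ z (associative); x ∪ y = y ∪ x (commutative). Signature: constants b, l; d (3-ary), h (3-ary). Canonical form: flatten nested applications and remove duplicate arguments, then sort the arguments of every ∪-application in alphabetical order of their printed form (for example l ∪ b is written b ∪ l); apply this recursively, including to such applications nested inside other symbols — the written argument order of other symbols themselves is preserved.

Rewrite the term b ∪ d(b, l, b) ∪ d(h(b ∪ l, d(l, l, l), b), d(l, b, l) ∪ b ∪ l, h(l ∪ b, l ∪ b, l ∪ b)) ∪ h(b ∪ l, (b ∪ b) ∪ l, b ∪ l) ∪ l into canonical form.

Answer: b ∪ d(b, l, b) ∪ d(h(b ∪ l, d(l, l, l), b), b ∪ d(l, b, l) ∪ l, h(b ∪ l, b ∪ l, b ∪ l)) ∪ h(b ∪ l, b ∪ l, b ∪ l) ∪ l

Derivation:
Canonicalize subterm:  d(h(b ∪ l, d(l, l, l), b), d(l, b, l) ∪ b ∪ l, h(l ∪ b, l ∪ b, l ∪ b))  →  d(h(b ∪ l, d(l, l, l), b), b ∪ d(l, b, l) ∪ l, h(b ∪ l, b ∪ l, b ∪ l))
Inside:  h(b ∪ l, (b ∪ b) ∪ l, b ∪ l)  →  h(b ∪ l, b ∪ l, b ∪ l)
Sort:  b ∪ d(b, l, b) ∪ d(h(b ∪ l, d(l, l, l), b), b ∪ d(l, b, l) ∪ l, h(b ∪ l, b ∪ l, b ∪ l)) ∪ h(b ∪ l, b ∪ l, b ∪ l) ∪ l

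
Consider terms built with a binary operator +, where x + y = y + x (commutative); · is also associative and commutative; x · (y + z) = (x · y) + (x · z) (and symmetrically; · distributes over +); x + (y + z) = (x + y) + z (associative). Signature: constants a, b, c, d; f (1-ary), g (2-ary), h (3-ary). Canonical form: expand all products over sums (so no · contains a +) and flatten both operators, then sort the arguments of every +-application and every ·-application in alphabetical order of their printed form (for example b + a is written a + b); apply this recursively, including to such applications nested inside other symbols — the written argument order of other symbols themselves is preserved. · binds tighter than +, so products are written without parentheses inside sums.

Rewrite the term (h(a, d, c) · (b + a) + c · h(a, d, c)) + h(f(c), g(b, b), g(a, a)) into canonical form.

Answer: a · h(a, d, c) + b · h(a, d, c) + c · h(a, d, c) + h(f(c), g(b, b), g(a, a))

Derivation:
Expand products over sums:  b · h(a, d, c) + a · h(a, d, c) + c · h(a, d, c) + h(f(c), g(b, b), g(a, a))
Sort:  a · h(a, d, c) + b · h(a, d, c) + c · h(a, d, c) + h(f(c), g(b, b), g(a, a))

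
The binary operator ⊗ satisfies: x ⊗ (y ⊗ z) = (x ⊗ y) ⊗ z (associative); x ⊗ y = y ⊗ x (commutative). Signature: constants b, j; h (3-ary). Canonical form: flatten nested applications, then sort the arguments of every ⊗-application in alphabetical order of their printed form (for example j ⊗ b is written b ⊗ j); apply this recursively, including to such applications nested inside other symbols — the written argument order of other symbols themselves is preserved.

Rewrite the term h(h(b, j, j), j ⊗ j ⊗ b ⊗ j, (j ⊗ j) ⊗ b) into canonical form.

Answer: h(h(b, j, j), b ⊗ j ⊗ j ⊗ j, b ⊗ j ⊗ j)

Derivation:
Focus inside:  (j ⊗ j) ⊗ b
Merge nested applications:  j ⊗ j ⊗ b
Sort:  b ⊗ j ⊗ j
Put back:  h(h(b, j, j), b ⊗ j ⊗ j ⊗ j, b ⊗ j ⊗ j)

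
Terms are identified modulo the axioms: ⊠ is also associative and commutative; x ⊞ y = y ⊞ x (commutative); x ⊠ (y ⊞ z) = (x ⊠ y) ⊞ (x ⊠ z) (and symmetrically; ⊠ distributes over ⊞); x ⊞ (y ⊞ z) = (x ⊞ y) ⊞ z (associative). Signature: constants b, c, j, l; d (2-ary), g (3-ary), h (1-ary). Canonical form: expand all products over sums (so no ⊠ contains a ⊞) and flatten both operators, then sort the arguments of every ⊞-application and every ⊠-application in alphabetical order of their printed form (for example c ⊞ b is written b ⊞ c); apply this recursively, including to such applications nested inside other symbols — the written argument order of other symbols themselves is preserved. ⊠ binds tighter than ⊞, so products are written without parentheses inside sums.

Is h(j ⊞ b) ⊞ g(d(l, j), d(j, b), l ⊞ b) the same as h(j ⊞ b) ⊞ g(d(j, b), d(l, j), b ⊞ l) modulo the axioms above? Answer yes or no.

Answer: no — g(d(l, j), d(j, b), b ⊞ l) ⊞ h(b ⊞ j) vs g(d(j, b), d(l, j), b ⊞ l) ⊞ h(b ⊞ j)

Derivation:
Left:  h(j ⊞ b) ⊞ g(d(l, j), d(j, b), l ⊞ b)
  Merge nested applications:  h(b ⊞ j) ⊞ g(d(l, j), d(j, b), b ⊞ l)
  Sort arguments:  g(d(l, j), d(j, b), b ⊞ l) ⊞ h(b ⊞ j)
Right:  h(j ⊞ b) ⊞ g(d(j, b), d(l, j), b ⊞ l)
  Flatten:  h(b ⊞ j) ⊞ g(d(j, b), d(l, j), b ⊞ l)
  Sort:  g(d(j, b), d(l, j), b ⊞ l) ⊞ h(b ⊞ j)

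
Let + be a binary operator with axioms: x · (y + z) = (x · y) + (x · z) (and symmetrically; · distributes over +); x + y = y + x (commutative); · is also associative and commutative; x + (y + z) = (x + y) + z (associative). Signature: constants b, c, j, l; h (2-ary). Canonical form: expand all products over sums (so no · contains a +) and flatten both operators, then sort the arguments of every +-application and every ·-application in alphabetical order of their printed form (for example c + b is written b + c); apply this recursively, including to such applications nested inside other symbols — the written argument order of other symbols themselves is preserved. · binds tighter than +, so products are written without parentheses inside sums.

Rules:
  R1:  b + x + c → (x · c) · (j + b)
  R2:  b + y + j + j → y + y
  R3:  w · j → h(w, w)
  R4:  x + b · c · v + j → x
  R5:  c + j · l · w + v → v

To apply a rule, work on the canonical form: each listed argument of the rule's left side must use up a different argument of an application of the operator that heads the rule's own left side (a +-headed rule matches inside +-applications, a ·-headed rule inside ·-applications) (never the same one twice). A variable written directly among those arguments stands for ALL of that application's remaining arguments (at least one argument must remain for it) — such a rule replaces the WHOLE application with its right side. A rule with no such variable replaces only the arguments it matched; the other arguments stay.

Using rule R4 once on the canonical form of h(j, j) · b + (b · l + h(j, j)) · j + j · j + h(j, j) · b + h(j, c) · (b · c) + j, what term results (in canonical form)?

Answer: b · h(j, j) + b · h(j, j) + b · j · l + h(j, j) · j + j · j

Derivation:
Canonical form:  b · c · h(j, c) + b · h(j, j) + b · h(j, j) + b · j · l + h(j, j) · j + j + j · j
R4 matches:  uses b · c · h(j, c), j;  v := h(j, c), x := b · h(j, j) + b · h(j, j) + b · j · l + h(j, j) · j + j · j
The extension variable absorbs all remaining arguments, so the whole application is rewritten.
Giving:  b · h(j, j) + b · h(j, j) + b · j · l + h(j, j) · j + j · j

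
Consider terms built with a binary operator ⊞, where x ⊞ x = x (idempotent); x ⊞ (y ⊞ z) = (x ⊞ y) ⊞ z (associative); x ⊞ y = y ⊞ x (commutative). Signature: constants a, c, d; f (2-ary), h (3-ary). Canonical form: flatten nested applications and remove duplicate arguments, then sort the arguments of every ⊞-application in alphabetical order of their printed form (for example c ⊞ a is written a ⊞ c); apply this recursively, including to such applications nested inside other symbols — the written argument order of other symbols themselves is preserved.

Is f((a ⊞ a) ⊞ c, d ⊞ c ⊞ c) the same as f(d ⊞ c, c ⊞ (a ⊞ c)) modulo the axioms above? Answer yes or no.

Left:  f((a ⊞ a) ⊞ c, d ⊞ c ⊞ c)
  Descend into:  (a ⊞ a) ⊞ c
  Flatten:  a ⊞ a ⊞ c
  Deduplicate:  drop duplicate a
  Sort:  a ⊞ c
  Reassemble:  f(a ⊞ c, c ⊞ d)
Right:  f(d ⊞ c, c ⊞ (a ⊞ c))
  Work inside:  c ⊞ (a ⊞ c)
  Merge nested applications:  c ⊞ a ⊞ c
  Drop duplicates:  drop duplicate c
  Sort:  a ⊞ c
  Put back:  f(c ⊞ d, a ⊞ c)

Answer: no — f(a ⊞ c, c ⊞ d) vs f(c ⊞ d, a ⊞ c)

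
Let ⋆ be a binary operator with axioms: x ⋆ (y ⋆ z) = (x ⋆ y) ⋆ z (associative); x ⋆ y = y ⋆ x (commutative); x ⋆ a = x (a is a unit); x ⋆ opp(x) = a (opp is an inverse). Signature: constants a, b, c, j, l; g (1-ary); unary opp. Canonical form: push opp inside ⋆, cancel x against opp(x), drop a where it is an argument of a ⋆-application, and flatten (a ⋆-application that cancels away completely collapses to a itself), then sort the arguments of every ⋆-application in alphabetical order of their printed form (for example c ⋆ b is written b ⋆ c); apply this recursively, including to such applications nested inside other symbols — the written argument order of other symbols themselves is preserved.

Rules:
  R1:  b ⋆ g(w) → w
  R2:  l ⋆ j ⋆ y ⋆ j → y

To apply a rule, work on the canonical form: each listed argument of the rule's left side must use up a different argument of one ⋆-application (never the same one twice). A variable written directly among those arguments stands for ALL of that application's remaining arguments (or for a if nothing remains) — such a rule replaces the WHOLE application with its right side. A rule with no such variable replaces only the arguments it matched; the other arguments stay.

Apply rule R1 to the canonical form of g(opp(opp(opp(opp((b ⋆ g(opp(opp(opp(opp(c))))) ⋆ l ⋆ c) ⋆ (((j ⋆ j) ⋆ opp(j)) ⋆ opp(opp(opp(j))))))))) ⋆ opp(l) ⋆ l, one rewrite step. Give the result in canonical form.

Canonical form:  g(b ⋆ c ⋆ g(c) ⋆ l)
R1 matches:  uses b, g(c);  w := c
New term:  g(c ⋆ c ⋆ l)

Answer: g(c ⋆ c ⋆ l)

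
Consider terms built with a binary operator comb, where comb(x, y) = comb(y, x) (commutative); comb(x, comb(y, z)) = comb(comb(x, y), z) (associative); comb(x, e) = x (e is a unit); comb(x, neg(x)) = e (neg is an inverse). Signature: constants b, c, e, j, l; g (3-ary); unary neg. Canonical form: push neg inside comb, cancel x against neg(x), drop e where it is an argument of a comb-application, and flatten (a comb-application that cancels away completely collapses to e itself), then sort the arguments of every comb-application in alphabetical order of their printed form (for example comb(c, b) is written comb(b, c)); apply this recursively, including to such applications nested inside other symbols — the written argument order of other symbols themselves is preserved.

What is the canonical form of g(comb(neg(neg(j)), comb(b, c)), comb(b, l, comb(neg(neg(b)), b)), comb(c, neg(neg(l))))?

Focus inside:  comb(b, l, comb(neg(neg(b)), b))
Push neg inside:  distribute neg over comb and collapse double neg
Collect:  comb(b, b, b, l)
Put back:  g(comb(b, c, j), comb(b, b, b, l), comb(c, l))

Answer: g(comb(b, c, j), comb(b, b, b, l), comb(c, l))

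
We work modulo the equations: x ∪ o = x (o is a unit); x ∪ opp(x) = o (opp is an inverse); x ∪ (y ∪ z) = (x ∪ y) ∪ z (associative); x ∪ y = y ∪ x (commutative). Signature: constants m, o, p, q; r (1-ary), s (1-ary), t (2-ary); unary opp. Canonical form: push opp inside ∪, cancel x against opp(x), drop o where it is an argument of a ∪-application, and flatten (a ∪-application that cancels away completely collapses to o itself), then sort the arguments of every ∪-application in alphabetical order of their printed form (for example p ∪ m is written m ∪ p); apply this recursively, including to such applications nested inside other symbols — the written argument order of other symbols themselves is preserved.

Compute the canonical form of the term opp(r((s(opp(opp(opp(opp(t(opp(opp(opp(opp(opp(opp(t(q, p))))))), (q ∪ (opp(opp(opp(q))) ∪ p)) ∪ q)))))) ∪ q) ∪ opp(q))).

Answer: opp(r(s(t(t(q, p), p ∪ q))))

Derivation:
Push opp inside:  distribute opp over ∪ and collapse double opp
Collect terms:  opp(r(s(t(t(q, p), p ∪ q))))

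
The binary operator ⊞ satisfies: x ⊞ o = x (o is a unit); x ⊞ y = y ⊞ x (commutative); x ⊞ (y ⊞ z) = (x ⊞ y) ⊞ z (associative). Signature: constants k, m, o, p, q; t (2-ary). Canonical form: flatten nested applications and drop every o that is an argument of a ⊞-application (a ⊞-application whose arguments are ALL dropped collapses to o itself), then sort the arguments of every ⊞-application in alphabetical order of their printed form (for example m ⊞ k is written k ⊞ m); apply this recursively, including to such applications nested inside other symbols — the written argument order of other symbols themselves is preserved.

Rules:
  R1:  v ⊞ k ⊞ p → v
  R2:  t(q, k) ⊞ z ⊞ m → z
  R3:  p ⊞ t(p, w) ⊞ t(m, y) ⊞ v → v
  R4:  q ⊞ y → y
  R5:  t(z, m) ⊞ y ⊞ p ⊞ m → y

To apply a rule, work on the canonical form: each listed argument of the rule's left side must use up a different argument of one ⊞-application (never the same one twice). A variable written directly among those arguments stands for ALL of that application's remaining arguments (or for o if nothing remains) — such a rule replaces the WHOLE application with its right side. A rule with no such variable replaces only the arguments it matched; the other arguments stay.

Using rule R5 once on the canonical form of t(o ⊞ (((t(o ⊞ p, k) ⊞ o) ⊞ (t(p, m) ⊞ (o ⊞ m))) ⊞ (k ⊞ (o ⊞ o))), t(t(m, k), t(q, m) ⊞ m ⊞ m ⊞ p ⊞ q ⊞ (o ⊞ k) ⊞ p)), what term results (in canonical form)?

Answer: t(k ⊞ m ⊞ t(p, k) ⊞ t(p, m), t(t(m, k), k ⊞ m ⊞ p ⊞ q))

Derivation:
Canonical form:  t(k ⊞ m ⊞ t(p, k) ⊞ t(p, m), t(t(m, k), k ⊞ m ⊞ m ⊞ p ⊞ p ⊞ q ⊞ t(q, m)))
Match R5:  consume m, p, t(q, m);  y := k ⊞ m ⊞ p ⊞ q, z := q
Every leftover argument binds to the variable; the entire application is replaced.
Giving:  t(k ⊞ m ⊞ t(p, k) ⊞ t(p, m), t(t(m, k), k ⊞ m ⊞ p ⊞ q))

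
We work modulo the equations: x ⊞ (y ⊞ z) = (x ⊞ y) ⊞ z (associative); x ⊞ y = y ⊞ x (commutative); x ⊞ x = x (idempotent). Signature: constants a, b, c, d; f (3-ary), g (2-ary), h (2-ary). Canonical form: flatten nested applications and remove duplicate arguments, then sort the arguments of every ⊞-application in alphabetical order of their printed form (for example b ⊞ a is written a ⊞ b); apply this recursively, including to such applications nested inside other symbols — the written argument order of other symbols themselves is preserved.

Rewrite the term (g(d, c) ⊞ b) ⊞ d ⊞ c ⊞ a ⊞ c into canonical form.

Flatten:  g(d, c) ⊞ b ⊞ d ⊞ c ⊞ a ⊞ c
Drop duplicates:  drop duplicate c
Order the arguments:  a ⊞ b ⊞ c ⊞ d ⊞ g(d, c)

Answer: a ⊞ b ⊞ c ⊞ d ⊞ g(d, c)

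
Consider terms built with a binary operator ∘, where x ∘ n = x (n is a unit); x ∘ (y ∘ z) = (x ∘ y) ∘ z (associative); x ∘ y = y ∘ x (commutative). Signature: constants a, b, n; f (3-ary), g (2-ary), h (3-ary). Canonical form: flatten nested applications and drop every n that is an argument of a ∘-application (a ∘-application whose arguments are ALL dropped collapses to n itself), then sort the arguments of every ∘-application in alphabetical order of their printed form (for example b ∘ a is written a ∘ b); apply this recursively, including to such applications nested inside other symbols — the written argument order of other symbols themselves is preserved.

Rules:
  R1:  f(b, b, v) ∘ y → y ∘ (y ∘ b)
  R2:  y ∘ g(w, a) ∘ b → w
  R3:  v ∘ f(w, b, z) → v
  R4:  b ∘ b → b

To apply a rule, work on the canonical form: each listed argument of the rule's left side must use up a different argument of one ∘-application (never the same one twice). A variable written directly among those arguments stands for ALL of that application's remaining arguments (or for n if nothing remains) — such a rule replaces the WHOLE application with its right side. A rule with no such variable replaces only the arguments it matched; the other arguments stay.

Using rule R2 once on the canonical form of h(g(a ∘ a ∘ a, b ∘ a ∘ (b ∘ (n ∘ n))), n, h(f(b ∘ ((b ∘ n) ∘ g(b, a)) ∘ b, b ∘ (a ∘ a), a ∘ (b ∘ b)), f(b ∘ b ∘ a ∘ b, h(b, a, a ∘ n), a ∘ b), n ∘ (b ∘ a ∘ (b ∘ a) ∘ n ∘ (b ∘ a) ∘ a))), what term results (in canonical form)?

Canonical form:  h(g(a ∘ a ∘ a, a ∘ b ∘ b), n, h(f(b ∘ b ∘ b ∘ g(b, a), a ∘ a ∘ b, a ∘ b ∘ b), f(a ∘ b ∘ b ∘ b, h(b, a, a), a ∘ b), a ∘ a ∘ a ∘ a ∘ b ∘ b ∘ b))
R2 matches:  uses b, g(b, a);  w := b, y := b ∘ b
The variable takes the whole remainder — replace the entire application.
Giving:  h(g(a ∘ a ∘ a, a ∘ b ∘ b), n, h(f(b, a ∘ a ∘ b, a ∘ b ∘ b), f(a ∘ b ∘ b ∘ b, h(b, a, a), a ∘ b), a ∘ a ∘ a ∘ a ∘ b ∘ b ∘ b))

Answer: h(g(a ∘ a ∘ a, a ∘ b ∘ b), n, h(f(b, a ∘ a ∘ b, a ∘ b ∘ b), f(a ∘ b ∘ b ∘ b, h(b, a, a), a ∘ b), a ∘ a ∘ a ∘ a ∘ b ∘ b ∘ b))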